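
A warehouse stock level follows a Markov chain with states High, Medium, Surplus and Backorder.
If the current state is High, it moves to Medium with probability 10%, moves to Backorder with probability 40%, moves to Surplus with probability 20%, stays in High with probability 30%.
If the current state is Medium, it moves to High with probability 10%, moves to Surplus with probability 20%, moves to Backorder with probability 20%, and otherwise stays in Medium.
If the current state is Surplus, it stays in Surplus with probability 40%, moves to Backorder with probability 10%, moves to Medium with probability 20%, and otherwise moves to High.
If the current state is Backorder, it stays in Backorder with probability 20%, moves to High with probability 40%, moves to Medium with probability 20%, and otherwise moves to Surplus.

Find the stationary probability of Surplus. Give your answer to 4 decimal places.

Let the stationary distribution be π with π = πP and π_1 + π_2 + π_3 + π_4 = 1.
π_1 = 0.3·π_1 + 0.1·π_2 + 0.3·π_3 + 0.4·π_4
π_2 = 0.1·π_1 + 0.5·π_2 + 0.2·π_3 + 0.2·π_4
π_3 = 0.2·π_1 + 0.2·π_2 + 0.4·π_3 + 0.2·π_4
Solving with the normalization constraint gives π = (0.2736, 0.2466, 0.2500, 0.2297).
So the stationary probability of Surplus is 0.2500.

0.2500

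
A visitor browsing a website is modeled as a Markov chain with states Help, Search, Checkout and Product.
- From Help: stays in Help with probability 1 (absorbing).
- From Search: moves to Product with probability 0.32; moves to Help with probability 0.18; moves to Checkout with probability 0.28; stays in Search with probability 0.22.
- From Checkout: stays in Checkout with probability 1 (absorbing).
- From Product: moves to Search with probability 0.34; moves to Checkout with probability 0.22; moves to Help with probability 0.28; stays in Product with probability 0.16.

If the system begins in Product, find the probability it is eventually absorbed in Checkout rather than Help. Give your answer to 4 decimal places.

Let h(s) be the probability of absorption at Checkout starting from transient state s. Then h(Checkout) = 1 and h(Help) = 0. By first-step analysis:
h(Search) = 0.18·0 + 0.22·h(Search) + 0.28·1 + 0.32·h(Product)
h(Product) = 0.28·0 + 0.34·h(Search) + 0.22·1 + 0.16·h(Product)
Solving: h(Search) = 0.5593, h(Product) = 0.4883.
Starting from Product, the probability is 0.4883.

0.4883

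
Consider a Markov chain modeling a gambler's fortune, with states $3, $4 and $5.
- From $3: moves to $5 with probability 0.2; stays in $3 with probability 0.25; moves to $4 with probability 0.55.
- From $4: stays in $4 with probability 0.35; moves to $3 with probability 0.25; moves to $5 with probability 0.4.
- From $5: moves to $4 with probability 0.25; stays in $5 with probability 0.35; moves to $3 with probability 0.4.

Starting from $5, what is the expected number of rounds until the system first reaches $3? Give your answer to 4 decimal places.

Let t(s) be the expected number of rounds to first reach $3 from state s, with t($3) = 0. Conditioning on the first round:
t($4) = 1 + 0.35·t($4) + 0.4·t($5)
t($5) = 1 + 0.25·t($4) + 0.35·t($5)
Solving: t($4) = 3.2558, t($5) = 2.7907.
Expected rounds from $5 to $3: 2.7907.

2.7907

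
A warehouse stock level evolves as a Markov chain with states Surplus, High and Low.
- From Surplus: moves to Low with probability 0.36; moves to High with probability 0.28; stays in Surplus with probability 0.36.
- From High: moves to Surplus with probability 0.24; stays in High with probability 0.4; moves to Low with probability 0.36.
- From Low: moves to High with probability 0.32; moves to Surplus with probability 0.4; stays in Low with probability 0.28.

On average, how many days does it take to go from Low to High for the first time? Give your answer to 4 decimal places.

3.2828

Let t(s) be the expected number of days to first reach High from state s, with t(High) = 0. Conditioning on the first day:
t(Surplus) = 1 + 0.36·t(Surplus) + 0.36·t(Low)
t(Low) = 1 + 0.4·t(Surplus) + 0.28·t(Low)
Solving: t(Surplus) = 3.4091, t(Low) = 3.2828.
Expected days from Low to High: 3.2828.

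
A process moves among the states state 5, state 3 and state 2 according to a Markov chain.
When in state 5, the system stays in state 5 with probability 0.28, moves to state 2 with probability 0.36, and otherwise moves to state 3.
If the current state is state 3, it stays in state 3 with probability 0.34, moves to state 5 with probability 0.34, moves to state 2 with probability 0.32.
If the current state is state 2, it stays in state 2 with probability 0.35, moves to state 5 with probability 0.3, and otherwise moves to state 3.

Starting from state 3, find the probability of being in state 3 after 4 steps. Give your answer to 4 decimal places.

Propagate the distribution vector 4 steps from state 3.
After 0 steps: (0.0000, 1.0000, 0.0000)
After 1 step: (0.3400, 0.3400, 0.3200)
After 2 steps: (0.3068, 0.3500, 0.3432)
After 3 steps: (0.3079, 0.3496, 0.3426)
After 4 steps: (0.3078, 0.3496, 0.3426)
P(in state 3 after 4 steps) = 0.3496

0.3496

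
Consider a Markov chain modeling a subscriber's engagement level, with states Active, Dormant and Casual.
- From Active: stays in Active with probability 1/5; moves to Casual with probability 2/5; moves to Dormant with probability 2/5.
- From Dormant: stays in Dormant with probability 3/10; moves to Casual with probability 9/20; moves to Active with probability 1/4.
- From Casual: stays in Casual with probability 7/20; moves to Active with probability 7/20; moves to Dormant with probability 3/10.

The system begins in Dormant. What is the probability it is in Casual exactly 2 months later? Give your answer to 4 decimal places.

Sum over the intermediate state after 1 month:
P = P(Dormant→Active)·P(Active→Casual) + P(Dormant→Dormant)·P(Dormant→Casual) + P(Dormant→Casual)·P(Casual→Casual)
  = 0.25×0.4 + 0.3×0.45 + 0.45×0.35
  = 0.1000 + 0.1350 + 0.1575 = 0.3925

0.3925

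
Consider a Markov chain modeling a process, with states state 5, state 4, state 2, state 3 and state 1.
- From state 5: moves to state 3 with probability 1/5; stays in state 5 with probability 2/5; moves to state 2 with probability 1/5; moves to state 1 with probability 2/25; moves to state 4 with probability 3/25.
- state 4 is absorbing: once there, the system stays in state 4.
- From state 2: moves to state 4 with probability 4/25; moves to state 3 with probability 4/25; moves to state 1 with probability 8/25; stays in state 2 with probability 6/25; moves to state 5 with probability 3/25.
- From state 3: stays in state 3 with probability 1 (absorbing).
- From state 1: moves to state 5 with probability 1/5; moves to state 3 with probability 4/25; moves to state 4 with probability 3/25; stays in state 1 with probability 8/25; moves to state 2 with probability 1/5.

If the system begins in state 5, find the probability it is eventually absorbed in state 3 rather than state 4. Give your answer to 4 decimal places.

Let h(s) be the probability of absorption at state 3 starting from transient state s. Then h(state 3) = 1 and h(state 4) = 0. By first-step analysis:
h(state 5) = 0.4·h(state 5) + 0.12·0 + 0.2·h(state 2) + 0.2·1 + 0.08·h(state 1)
h(state 2) = 0.12·h(state 5) + 0.16·0 + 0.24·h(state 2) + 0.16·1 + 0.32·h(state 1)
h(state 1) = 0.2·h(state 5) + 0.12·0 + 0.2·h(state 2) + 0.16·1 + 0.32·h(state 1)
Solving: h(state 5) = 0.5902, h(state 2) = 0.5431, h(state 1) = 0.5686.
Starting from state 5, the probability is 0.5902.

0.5902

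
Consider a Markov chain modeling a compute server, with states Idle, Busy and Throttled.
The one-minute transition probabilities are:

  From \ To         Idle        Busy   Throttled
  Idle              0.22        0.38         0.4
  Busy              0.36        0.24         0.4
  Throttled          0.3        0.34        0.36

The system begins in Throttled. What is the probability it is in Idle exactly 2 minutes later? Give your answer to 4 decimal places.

0.2964

Sum over the intermediate state after 1 minute:
P = P(Throttled→Idle)·P(Idle→Idle) + P(Throttled→Busy)·P(Busy→Idle) + P(Throttled→Throttled)·P(Throttled→Idle)
  = 0.3×0.22 + 0.34×0.36 + 0.36×0.3
  = 0.0660 + 0.1224 + 0.1080 = 0.2964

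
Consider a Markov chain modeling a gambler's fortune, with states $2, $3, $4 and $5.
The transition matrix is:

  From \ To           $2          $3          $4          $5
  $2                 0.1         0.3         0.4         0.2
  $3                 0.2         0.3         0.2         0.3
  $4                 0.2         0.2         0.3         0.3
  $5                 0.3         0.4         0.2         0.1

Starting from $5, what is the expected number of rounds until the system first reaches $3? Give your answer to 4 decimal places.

3.0986

Let t(s) be the expected number of rounds to first reach $3 from state s, with t($3) = 0. Conditioning on the first round:
t($2) = 1 + 0.1·t($2) + 0.4·t($4) + 0.2·t($5)
t($4) = 1 + 0.2·t($2) + 0.3·t($4) + 0.3·t($5)
t($5) = 1 + 0.3·t($2) + 0.2·t($4) + 0.1·t($5)
Solving: t($2) = 3.4648, t($4) = 3.7465, t($5) = 3.0986.
Expected rounds from $5 to $3: 3.0986.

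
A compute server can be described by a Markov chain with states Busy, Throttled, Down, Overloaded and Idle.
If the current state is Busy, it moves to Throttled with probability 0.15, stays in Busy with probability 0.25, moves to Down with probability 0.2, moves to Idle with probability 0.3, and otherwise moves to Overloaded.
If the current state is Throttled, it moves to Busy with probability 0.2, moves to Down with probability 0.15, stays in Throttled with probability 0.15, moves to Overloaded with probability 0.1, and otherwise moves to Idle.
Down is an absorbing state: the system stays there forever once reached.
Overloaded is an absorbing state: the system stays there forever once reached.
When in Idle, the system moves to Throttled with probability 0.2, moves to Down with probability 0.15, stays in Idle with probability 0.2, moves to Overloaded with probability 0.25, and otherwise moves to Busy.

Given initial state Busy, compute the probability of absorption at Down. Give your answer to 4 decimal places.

0.5534

Let h(s) be the probability of absorption at Down starting from transient state s. Then h(Down) = 1 and h(Overloaded) = 0. By first-step analysis:
h(Busy) = 0.25·h(Busy) + 0.15·h(Throttled) + 0.2·1 + 0.1·0 + 0.3·h(Idle)
h(Throttled) = 0.2·h(Busy) + 0.15·h(Throttled) + 0.15·1 + 0.1·0 + 0.4·h(Idle)
h(Idle) = 0.2·h(Busy) + 0.2·h(Throttled) + 0.15·1 + 0.25·0 + 0.2·h(Idle)
Solving: h(Busy) = 0.5534, h(Throttled) = 0.5214, h(Idle) = 0.4562.
Starting from Busy, the probability is 0.5534.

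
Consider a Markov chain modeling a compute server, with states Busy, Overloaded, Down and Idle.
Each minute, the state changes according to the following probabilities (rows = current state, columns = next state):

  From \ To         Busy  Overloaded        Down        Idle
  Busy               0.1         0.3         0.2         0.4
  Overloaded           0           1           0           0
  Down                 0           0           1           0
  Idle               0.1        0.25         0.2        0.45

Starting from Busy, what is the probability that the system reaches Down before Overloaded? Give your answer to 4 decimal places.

Let h(s) be the probability of absorption at Down starting from transient state s. Then h(Down) = 1 and h(Overloaded) = 0. By first-step analysis:
h(Busy) = 0.1·h(Busy) + 0.3·0 + 0.2·1 + 0.4·h(Idle)
h(Idle) = 0.1·h(Busy) + 0.25·0 + 0.2·1 + 0.45·h(Idle)
Solving: h(Busy) = 0.4176, h(Idle) = 0.4396.
Starting from Busy, the probability is 0.4176.

0.4176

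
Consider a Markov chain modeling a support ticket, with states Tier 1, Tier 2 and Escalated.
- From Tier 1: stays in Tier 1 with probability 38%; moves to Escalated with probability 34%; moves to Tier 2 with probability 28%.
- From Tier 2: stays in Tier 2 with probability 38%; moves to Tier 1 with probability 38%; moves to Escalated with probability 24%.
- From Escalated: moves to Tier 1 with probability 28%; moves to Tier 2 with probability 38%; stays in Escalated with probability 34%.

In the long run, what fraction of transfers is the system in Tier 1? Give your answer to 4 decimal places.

0.3495

Let the stationary distribution be π with π = πP and π_1 + π_2 + π_3 = 1.
π_1 = 0.38·π_1 + 0.38·π_2 + 0.28·π_3
π_2 = 0.28·π_1 + 0.38·π_2 + 0.38·π_3
Solving with the normalization constraint gives π = (0.3495, 0.3451, 0.3055).
So the stationary probability of Tier 1 is 0.3495.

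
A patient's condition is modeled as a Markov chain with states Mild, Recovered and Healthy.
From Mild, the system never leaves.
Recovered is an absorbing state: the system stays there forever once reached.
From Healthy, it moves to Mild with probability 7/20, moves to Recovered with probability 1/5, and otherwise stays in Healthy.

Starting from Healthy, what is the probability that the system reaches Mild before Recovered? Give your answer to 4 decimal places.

Let h(s) be the probability of absorption at Mild starting from transient state s. Then h(Mild) = 1 and h(Recovered) = 0. By first-step analysis:
h(Healthy) = 0.35·1 + 0.2·0 + 0.45·h(Healthy)
Solving: h(Healthy) = 0.6364.
Starting from Healthy, the probability is 0.6364.

0.6364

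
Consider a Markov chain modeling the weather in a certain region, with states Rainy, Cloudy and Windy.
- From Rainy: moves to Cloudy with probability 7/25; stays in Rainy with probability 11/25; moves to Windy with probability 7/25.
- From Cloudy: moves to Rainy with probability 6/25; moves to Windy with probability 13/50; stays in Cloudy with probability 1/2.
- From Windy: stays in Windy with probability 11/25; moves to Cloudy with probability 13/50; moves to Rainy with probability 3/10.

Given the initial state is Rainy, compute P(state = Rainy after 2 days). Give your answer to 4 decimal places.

Sum over the intermediate state after 1 day:
P = P(Rainy→Rainy)·P(Rainy→Rainy) + P(Rainy→Cloudy)·P(Cloudy→Rainy) + P(Rainy→Windy)·P(Windy→Rainy)
  = 0.44×0.44 + 0.28×0.24 + 0.28×0.3
  = 0.1936 + 0.0672 + 0.0840 = 0.3448

0.3448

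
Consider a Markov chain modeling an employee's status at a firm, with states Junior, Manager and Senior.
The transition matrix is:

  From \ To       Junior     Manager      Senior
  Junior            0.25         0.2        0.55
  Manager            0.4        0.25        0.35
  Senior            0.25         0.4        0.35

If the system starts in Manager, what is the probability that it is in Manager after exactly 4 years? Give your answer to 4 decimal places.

Propagate the distribution vector 4 years from Manager.
After 0 years: (0.0000, 1.0000, 0.0000)
After 1 year: (0.4000, 0.2500, 0.3500)
After 2 years: (0.2875, 0.2825, 0.4300)
After 3 years: (0.2924, 0.3001, 0.4075)
After 4 years: (0.2950, 0.2965, 0.4085)
P(in Manager after 4 years) = 0.2965

0.2965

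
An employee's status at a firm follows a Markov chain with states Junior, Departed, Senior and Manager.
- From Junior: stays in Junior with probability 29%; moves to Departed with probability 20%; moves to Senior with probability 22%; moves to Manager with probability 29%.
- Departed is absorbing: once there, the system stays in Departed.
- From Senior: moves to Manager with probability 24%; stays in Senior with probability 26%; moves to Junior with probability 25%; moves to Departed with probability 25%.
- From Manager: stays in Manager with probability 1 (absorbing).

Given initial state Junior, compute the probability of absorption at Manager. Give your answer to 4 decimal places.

Let h(s) be the probability of absorption at Manager starting from transient state s. Then h(Manager) = 1 and h(Departed) = 0. By first-step analysis:
h(Junior) = 0.29·h(Junior) + 0.2·0 + 0.22·h(Senior) + 0.29·1
h(Senior) = 0.25·h(Junior) + 0.25·0 + 0.26·h(Senior) + 0.24·1
Solving: h(Junior) = 0.5685, h(Senior) = 0.5164.
Starting from Junior, the probability is 0.5685.

0.5685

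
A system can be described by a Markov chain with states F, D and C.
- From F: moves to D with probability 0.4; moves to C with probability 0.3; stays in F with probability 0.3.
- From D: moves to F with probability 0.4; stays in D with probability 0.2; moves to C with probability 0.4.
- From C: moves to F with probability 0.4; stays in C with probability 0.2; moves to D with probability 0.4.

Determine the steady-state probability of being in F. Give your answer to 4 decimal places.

0.3636

Let the stationary distribution be π with π = πP and π_1 + π_2 + π_3 = 1.
π_1 = 0.3·π_1 + 0.4·π_2 + 0.4·π_3
π_2 = 0.4·π_1 + 0.2·π_2 + 0.4·π_3
Solving with the normalization constraint gives π = (0.3636, 0.3333, 0.3030).
So the stationary probability of F is 0.3636.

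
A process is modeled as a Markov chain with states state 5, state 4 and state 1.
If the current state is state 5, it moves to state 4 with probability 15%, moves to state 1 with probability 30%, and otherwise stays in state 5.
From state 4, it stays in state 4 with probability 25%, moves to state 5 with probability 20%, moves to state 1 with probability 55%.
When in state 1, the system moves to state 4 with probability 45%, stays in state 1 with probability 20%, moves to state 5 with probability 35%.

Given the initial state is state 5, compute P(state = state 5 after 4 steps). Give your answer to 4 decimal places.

Propagate the distribution vector 4 steps from state 5.
After 0 steps: (1.0000, 0.0000, 0.0000)
After 1 step: (0.5500, 0.1500, 0.3000)
After 2 steps: (0.4375, 0.2550, 0.3075)
After 3 steps: (0.3993, 0.2678, 0.3330)
After 4 steps: (0.3897, 0.2767, 0.3336)
P(in state 5 after 4 steps) = 0.3897

0.3897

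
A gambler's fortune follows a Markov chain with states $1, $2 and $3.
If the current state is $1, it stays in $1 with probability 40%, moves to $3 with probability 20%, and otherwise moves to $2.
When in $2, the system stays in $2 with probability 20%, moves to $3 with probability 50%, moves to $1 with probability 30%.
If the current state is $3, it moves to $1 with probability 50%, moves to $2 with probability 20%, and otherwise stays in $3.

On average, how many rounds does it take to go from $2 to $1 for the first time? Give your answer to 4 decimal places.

2.6087

Let t(s) be the expected number of rounds to first reach $1 from state s, with t($1) = 0. Conditioning on the first round:
t($2) = 1 + 0.2·t($2) + 0.5·t($3)
t($3) = 1 + 0.2·t($2) + 0.3·t($3)
Solving: t($2) = 2.6087, t($3) = 2.1739.
Expected rounds from $2 to $1: 2.6087.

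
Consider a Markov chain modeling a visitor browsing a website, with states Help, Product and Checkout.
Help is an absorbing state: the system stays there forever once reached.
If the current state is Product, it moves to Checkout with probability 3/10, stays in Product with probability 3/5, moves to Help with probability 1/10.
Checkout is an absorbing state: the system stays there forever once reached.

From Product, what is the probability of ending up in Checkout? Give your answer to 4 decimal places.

0.7500

Let h(s) be the probability of absorption at Checkout starting from transient state s. Then h(Checkout) = 1 and h(Help) = 0. By first-step analysis:
h(Product) = 0.1·0 + 0.6·h(Product) + 0.3·1
Solving: h(Product) = 0.7500.
Starting from Product, the probability is 0.7500.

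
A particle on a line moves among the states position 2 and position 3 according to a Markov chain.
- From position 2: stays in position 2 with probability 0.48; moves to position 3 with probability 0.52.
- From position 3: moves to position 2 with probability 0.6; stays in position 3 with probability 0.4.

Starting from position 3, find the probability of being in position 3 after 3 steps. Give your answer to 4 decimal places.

Propagate the distribution vector 3 steps from position 3.
After 0 steps: (0.0000, 1.0000)
After 1 step: (0.6000, 0.4000)
After 2 steps: (0.5280, 0.4720)
After 3 steps: (0.5366, 0.4634)
P(in position 3 after 3 steps) = 0.4634

0.4634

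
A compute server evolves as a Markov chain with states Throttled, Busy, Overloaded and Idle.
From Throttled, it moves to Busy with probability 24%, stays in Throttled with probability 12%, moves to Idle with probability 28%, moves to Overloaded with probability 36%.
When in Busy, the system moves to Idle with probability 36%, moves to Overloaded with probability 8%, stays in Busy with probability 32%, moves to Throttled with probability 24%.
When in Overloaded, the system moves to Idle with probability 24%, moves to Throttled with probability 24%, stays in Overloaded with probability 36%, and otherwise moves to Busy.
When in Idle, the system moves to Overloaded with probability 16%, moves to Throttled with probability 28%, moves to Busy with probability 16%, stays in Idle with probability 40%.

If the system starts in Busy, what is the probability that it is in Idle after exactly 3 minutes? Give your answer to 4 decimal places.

Propagate the distribution vector 3 minutes from Busy.
After 0 minutes: (0.0000, 1.0000, 0.0000, 0.0000)
After 1 minute: (0.2400, 0.3200, 0.0800, 0.3600)
After 2 minutes: (0.2256, 0.2304, 0.1984, 0.3456)
After 3 minutes: (0.2268, 0.2149, 0.2264, 0.3320)
P(in Idle after 3 minutes) = 0.3320

0.3320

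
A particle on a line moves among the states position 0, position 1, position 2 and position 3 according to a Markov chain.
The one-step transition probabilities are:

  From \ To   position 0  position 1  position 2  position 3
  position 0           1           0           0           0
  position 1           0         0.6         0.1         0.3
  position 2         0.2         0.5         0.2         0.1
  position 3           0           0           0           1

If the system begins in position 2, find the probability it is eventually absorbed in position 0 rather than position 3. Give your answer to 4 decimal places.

0.2963

Let h(s) be the probability of absorption at position 0 starting from transient state s. Then h(position 0) = 1 and h(position 3) = 0. By first-step analysis:
h(position 1) = 0.6·h(position 1) + 0.1·h(position 2) + 0.3·0
h(position 2) = 0.2·1 + 0.5·h(position 1) + 0.2·h(position 2) + 0.1·0
Solving: h(position 1) = 0.0741, h(position 2) = 0.2963.
Starting from position 2, the probability is 0.2963.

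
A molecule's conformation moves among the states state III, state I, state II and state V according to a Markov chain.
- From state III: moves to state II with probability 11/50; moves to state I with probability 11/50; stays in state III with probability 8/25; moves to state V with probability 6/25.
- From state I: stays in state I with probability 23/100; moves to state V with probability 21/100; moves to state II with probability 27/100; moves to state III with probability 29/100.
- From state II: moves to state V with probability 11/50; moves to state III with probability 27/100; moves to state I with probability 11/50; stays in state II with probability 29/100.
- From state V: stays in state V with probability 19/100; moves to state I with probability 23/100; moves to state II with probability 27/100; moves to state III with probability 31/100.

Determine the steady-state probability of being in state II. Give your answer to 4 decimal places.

0.2603

Let the stationary distribution be π with π = πP and π_1 + π_2 + π_3 + π_4 = 1.
π_1 = 0.32·π_1 + 0.29·π_2 + 0.27·π_3 + 0.31·π_4
π_2 = 0.22·π_1 + 0.23·π_2 + 0.22·π_3 + 0.23·π_4
π_3 = 0.22·π_1 + 0.27·π_2 + 0.29·π_3 + 0.27·π_4
Solving with the normalization constraint gives π = (0.2981, 0.2244, 0.2603, 0.2172).
So the stationary probability of state II is 0.2603.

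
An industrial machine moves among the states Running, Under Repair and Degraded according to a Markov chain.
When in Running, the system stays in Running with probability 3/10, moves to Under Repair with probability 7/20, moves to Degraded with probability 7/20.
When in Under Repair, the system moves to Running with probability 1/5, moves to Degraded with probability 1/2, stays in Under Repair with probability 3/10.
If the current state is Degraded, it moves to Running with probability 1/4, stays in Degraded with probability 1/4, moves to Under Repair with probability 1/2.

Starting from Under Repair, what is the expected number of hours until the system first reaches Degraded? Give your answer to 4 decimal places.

2.1429

Let t(s) be the expected number of hours to first reach Degraded from state s, with t(Degraded) = 0. Conditioning on the first hour:
t(Running) = 1 + 0.3·t(Running) + 0.35·t(Under Repair)
t(Under Repair) = 1 + 0.2·t(Running) + 0.3·t(Under Repair)
Solving: t(Running) = 2.5000, t(Under Repair) = 2.1429.
Expected hours from Under Repair to Degraded: 2.1429.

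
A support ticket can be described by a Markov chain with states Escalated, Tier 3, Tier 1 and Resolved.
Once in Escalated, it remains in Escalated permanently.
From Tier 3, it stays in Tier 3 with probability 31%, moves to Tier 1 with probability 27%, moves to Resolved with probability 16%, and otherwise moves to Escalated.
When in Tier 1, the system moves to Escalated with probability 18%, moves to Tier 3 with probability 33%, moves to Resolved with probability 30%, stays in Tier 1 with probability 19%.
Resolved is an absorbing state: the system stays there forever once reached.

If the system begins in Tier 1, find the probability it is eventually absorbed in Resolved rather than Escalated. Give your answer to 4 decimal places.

Let h(s) be the probability of absorption at Resolved starting from transient state s. Then h(Resolved) = 1 and h(Escalated) = 0. By first-step analysis:
h(Tier 3) = 0.26·0 + 0.31·h(Tier 3) + 0.27·h(Tier 1) + 0.16·1
h(Tier 1) = 0.18·0 + 0.33·h(Tier 3) + 0.19·h(Tier 1) + 0.3·1
Solving: h(Tier 3) = 0.4483, h(Tier 1) = 0.5530.
Starting from Tier 1, the probability is 0.5530.

0.5530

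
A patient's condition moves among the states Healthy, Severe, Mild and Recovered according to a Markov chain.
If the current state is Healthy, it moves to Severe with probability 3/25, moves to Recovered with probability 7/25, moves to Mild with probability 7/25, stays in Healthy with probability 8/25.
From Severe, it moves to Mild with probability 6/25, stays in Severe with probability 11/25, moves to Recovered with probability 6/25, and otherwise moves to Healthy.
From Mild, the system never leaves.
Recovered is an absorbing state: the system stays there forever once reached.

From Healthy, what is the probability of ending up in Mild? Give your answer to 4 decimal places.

0.5000

Let h(s) be the probability of absorption at Mild starting from transient state s. Then h(Mild) = 1 and h(Recovered) = 0. By first-step analysis:
h(Healthy) = 0.32·h(Healthy) + 0.12·h(Severe) + 0.28·1 + 0.28·0
h(Severe) = 0.08·h(Healthy) + 0.44·h(Severe) + 0.24·1 + 0.24·0
Solving: h(Healthy) = 0.5000, h(Severe) = 0.5000.
Starting from Healthy, the probability is 0.5000.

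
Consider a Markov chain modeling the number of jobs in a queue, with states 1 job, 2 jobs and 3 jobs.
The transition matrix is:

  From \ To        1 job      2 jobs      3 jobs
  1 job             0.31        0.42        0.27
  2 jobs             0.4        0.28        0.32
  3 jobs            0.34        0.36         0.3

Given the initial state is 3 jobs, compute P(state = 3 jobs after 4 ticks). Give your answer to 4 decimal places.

0.2965

Propagate the distribution vector 4 ticks from 3 jobs.
After 0 ticks: (0.0000, 0.0000, 1.0000)
After 1 tick: (0.3400, 0.3600, 0.3000)
After 2 ticks: (0.3514, 0.3516, 0.2970)
After 3 ticks: (0.3506, 0.3530, 0.2965)
After 4 ticks: (0.3507, 0.3528, 0.2965)
P(in 3 jobs after 4 ticks) = 0.2965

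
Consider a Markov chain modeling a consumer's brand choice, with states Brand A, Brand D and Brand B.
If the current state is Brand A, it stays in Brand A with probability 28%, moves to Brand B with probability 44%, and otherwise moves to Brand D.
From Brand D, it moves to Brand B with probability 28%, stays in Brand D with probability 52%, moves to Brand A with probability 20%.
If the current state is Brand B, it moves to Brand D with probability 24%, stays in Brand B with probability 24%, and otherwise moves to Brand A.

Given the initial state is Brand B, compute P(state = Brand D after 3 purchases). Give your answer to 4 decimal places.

0.3446

Propagate the distribution vector 3 purchases from Brand B.
After 0 purchases: (0.0000, 0.0000, 1.0000)
After 1 purchase: (0.5200, 0.2400, 0.2400)
After 2 purchases: (0.3184, 0.3280, 0.3536)
After 3 purchases: (0.3386, 0.3446, 0.3168)
P(in Brand D after 3 purchases) = 0.3446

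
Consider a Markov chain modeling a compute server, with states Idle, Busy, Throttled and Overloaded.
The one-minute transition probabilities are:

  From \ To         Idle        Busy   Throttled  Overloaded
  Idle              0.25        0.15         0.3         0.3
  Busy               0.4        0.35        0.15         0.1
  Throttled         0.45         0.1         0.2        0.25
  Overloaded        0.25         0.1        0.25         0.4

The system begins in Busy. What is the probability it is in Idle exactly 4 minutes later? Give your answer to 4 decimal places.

0.3222

Propagate the distribution vector 4 minutes from Busy.
After 0 minutes: (0.0000, 1.0000, 0.0000, 0.0000)
After 1 minute: (0.4000, 0.3500, 0.1500, 0.1000)
After 2 minutes: (0.3325, 0.2075, 0.2275, 0.2325)
After 3 minutes: (0.3266, 0.1685, 0.2345, 0.2704)
After 4 minutes: (0.3222, 0.1585, 0.2378, 0.2816)
P(in Idle after 4 minutes) = 0.3222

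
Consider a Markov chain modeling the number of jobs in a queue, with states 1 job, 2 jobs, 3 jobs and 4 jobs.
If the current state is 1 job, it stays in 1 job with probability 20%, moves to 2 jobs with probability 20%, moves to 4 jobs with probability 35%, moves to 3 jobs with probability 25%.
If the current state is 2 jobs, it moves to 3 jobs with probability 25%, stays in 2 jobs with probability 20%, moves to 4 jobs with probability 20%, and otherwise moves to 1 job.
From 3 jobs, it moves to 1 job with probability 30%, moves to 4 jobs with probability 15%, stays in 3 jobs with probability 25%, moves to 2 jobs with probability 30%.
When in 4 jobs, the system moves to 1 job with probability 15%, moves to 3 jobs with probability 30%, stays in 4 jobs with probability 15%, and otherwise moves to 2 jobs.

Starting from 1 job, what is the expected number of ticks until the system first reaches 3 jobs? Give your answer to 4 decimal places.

3.8022

Let t(s) be the expected number of ticks to first reach 3 jobs from state s, with t(3 jobs) = 0. Conditioning on the first tick:
t(1 job) = 1 + 0.2·t(1 job) + 0.2·t(2 jobs) + 0.35·t(4 jobs)
t(2 jobs) = 1 + 0.35·t(1 job) + 0.2·t(2 jobs) + 0.2·t(4 jobs)
t(4 jobs) = 1 + 0.15·t(1 job) + 0.4·t(2 jobs) + 0.15·t(4 jobs)
Solving: t(1 job) = 3.8022, t(2 jobs) = 3.8253, t(4 jobs) = 3.6476.
Expected ticks from 1 job to 3 jobs: 3.8022.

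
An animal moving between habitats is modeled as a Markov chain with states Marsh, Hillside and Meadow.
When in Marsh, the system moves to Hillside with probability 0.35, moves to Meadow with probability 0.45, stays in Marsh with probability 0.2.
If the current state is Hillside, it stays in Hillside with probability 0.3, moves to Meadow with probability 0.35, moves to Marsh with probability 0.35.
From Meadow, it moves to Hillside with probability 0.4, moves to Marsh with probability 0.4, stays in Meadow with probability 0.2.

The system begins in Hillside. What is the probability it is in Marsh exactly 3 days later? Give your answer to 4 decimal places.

0.3194

Propagate the distribution vector 3 days from Hillside.
After 0 days: (0.0000, 1.0000, 0.0000)
After 1 day: (0.3500, 0.3000, 0.3500)
After 2 days: (0.3150, 0.3525, 0.3325)
After 3 days: (0.3194, 0.3490, 0.3316)
P(in Marsh after 3 days) = 0.3194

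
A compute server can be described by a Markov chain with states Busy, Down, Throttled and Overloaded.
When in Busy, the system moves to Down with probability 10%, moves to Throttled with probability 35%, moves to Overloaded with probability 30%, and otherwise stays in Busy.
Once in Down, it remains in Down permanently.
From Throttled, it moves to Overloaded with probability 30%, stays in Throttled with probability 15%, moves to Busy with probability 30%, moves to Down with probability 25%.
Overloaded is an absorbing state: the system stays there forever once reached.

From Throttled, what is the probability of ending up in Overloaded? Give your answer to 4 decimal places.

Let h(s) be the probability of absorption at Overloaded starting from transient state s. Then h(Overloaded) = 1 and h(Down) = 0. By first-step analysis:
h(Busy) = 0.25·h(Busy) + 0.1·0 + 0.35·h(Throttled) + 0.3·1
h(Throttled) = 0.3·h(Busy) + 0.25·0 + 0.15·h(Throttled) + 0.3·1
Solving: h(Busy) = 0.6761, h(Throttled) = 0.5915.
Starting from Throttled, the probability is 0.5915.

0.5915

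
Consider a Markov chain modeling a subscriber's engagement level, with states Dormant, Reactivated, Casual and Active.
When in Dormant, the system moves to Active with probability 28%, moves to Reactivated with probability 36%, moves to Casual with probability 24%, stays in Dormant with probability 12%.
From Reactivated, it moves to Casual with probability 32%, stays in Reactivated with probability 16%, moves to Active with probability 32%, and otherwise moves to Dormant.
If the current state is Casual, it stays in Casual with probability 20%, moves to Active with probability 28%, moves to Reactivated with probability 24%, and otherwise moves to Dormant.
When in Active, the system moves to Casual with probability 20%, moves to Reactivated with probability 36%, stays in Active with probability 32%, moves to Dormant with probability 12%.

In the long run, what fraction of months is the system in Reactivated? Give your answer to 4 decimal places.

Let the stationary distribution be π with π = πP and π_1 + π_2 + π_3 + π_4 = 1.
π_1 = 0.12·π_1 + 0.2·π_2 + 0.28·π_3 + 0.12·π_4
π_2 = 0.36·π_1 + 0.16·π_2 + 0.24·π_3 + 0.36·π_4
π_3 = 0.24·π_1 + 0.32·π_2 + 0.2·π_3 + 0.2·π_4
Solving with the normalization constraint gives π = (0.1805, 0.2760, 0.2403, 0.3032).
So the stationary probability of Reactivated is 0.2760.

0.2760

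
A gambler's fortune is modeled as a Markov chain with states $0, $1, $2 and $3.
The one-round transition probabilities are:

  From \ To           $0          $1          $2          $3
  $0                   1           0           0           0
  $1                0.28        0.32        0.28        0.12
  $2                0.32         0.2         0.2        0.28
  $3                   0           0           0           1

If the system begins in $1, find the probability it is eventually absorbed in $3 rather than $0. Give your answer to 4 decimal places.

Let h(s) be the probability of absorption at $3 starting from transient state s. Then h($3) = 1 and h($0) = 0. By first-step analysis:
h($1) = 0.28·0 + 0.32·h($1) + 0.28·h($2) + 0.12·1
h($2) = 0.32·0 + 0.2·h($1) + 0.2·h($2) + 0.28·1
Solving: h($1) = 0.3574, h($2) = 0.4393.
Starting from $1, the probability is 0.3574.

0.3574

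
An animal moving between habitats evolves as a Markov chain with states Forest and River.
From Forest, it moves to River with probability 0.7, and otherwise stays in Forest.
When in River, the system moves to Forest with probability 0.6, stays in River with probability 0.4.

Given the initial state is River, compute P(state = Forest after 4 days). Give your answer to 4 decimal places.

0.4578

Propagate the distribution vector 4 days from River.
After 0 days: (0.0000, 1.0000)
After 1 day: (0.6000, 0.4000)
After 2 days: (0.4200, 0.5800)
After 3 days: (0.4740, 0.5260)
After 4 days: (0.4578, 0.5422)
P(in Forest after 4 days) = 0.4578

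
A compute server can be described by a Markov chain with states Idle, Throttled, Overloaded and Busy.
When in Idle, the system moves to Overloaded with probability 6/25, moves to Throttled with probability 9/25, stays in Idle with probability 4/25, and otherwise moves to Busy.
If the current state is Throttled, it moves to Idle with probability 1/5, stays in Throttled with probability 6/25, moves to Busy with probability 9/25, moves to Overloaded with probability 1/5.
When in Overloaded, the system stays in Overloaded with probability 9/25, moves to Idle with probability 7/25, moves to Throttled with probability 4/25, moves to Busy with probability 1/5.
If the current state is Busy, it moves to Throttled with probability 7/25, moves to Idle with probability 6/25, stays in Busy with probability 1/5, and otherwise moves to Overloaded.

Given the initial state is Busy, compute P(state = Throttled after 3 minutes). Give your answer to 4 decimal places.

0.2550

Propagate the distribution vector 3 minutes from Busy.
After 0 minutes: (0.0000, 0.0000, 0.0000, 1.0000)
After 1 minute: (0.2400, 0.2800, 0.2800, 0.2000)
After 2 minutes: (0.2208, 0.2544, 0.2704, 0.2544)
After 3 minutes: (0.2230, 0.2550, 0.2724, 0.2495)
P(in Throttled after 3 minutes) = 0.2550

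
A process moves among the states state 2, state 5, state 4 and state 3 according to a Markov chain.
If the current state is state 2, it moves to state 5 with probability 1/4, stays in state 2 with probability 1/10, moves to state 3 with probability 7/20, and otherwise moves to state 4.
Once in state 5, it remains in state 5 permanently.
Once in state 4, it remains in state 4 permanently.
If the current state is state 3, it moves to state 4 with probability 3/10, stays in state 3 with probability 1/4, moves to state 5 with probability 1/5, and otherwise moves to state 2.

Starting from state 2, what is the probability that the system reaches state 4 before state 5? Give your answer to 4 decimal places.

0.5617

Let h(s) be the probability of absorption at state 4 starting from transient state s. Then h(state 4) = 1 and h(state 5) = 0. By first-step analysis:
h(state 2) = 0.1·h(state 2) + 0.25·0 + 0.3·1 + 0.35·h(state 3)
h(state 3) = 0.25·h(state 2) + 0.2·0 + 0.3·1 + 0.25·h(state 3)
Solving: h(state 2) = 0.5617, h(state 3) = 0.5872.
Starting from state 2, the probability is 0.5617.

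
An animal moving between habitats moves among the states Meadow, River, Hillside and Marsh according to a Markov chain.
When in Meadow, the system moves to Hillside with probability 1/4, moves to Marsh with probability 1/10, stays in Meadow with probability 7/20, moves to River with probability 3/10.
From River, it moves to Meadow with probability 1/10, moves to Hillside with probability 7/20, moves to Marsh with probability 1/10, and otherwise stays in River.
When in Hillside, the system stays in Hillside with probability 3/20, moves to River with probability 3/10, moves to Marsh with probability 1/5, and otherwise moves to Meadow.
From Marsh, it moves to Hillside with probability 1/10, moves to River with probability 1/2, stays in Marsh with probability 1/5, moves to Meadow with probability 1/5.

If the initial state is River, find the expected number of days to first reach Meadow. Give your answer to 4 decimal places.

Let t(s) be the expected number of days to first reach Meadow from state s, with t(Meadow) = 0. Conditioning on the first day:
t(River) = 1 + 0.45·t(River) + 0.35·t(Hillside) + 0.1·t(Marsh)
t(Hillside) = 1 + 0.3·t(River) + 0.15·t(Hillside) + 0.2·t(Marsh)
t(Marsh) = 1 + 0.5·t(River) + 0.1·t(Hillside) + 0.2·t(Marsh)
Solving: t(River) = 5.5668, t(Hillside) = 4.3829, t(Marsh) = 5.2771.
Expected days from River to Meadow: 5.5668.

5.5668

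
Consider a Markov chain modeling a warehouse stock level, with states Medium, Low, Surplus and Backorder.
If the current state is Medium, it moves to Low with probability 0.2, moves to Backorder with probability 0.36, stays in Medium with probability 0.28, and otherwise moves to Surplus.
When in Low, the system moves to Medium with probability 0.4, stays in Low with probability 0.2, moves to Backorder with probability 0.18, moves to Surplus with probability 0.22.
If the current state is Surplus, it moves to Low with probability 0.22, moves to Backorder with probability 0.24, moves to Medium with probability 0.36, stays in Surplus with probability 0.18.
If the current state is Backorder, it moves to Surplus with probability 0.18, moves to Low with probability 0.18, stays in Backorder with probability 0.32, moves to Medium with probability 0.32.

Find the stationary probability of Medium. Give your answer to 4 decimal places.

Let the stationary distribution be π with π = πP and π_1 + π_2 + π_3 + π_4 = 1.
π_1 = 0.28·π_1 + 0.4·π_2 + 0.36·π_3 + 0.32·π_4
π_2 = 0.2·π_1 + 0.2·π_2 + 0.22·π_3 + 0.18·π_4
π_3 = 0.16·π_1 + 0.22·π_2 + 0.18·π_3 + 0.18·π_4
Solving with the normalization constraint gives π = (0.3299, 0.1978, 0.1813, 0.2910).
So the stationary probability of Medium is 0.3299.

0.3299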